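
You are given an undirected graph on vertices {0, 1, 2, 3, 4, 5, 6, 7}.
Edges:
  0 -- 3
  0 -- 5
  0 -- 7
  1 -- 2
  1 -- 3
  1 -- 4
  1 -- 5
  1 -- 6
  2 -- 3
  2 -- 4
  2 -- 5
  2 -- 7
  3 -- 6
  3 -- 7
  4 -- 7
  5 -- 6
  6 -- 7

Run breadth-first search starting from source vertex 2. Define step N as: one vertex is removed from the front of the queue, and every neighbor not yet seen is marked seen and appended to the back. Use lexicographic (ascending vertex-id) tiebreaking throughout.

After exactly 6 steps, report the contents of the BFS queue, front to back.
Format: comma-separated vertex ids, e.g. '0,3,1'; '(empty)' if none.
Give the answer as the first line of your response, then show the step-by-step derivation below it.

6,0

step 1: dequeue 2; queue=[1,3,4,5,7]; order=2
step 2: dequeue 1; queue=[3,4,5,7,6]; order=2,1
step 3: dequeue 3; queue=[4,5,7,6,0]; order=2,1,3
step 4: dequeue 4; queue=[5,7,6,0]; order=2,1,3,4
step 5: dequeue 5; queue=[7,6,0]; order=2,1,3,4,5
step 6: dequeue 7; queue=[6,0]; order=2,1,3,4,5,7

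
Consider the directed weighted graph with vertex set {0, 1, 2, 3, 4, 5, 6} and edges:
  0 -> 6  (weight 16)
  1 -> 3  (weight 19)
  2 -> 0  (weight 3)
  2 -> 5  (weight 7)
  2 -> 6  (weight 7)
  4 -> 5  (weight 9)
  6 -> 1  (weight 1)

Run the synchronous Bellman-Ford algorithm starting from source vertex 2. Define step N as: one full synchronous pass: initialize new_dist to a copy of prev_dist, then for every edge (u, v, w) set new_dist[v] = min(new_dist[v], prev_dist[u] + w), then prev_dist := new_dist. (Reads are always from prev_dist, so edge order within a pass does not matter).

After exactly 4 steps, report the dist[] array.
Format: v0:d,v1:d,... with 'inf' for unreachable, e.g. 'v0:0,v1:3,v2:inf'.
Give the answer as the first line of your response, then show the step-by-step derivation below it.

v0:3,v1:8,v2:0,v3:27,v4:inf,v5:7,v6:7

step 1: dist = v0:3,v1:inf,v2:0,v3:inf,v4:inf,v5:7,v6:7
step 2: dist = v0:3,v1:8,v2:0,v3:inf,v4:inf,v5:7,v6:7
step 3: dist = v0:3,v1:8,v2:0,v3:27,v4:inf,v5:7,v6:7
step 4: dist = v0:3,v1:8,v2:0,v3:27,v4:inf,v5:7,v6:7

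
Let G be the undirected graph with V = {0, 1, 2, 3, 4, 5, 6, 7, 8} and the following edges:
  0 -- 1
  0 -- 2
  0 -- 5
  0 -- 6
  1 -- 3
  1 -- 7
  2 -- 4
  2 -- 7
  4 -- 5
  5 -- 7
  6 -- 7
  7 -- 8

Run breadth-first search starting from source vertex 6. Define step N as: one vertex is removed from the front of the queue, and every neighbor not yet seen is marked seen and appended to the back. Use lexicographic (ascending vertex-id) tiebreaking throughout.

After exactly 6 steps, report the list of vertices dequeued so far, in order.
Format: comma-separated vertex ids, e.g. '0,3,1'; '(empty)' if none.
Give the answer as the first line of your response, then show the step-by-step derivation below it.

6,0,7,1,2,5

step 1: dequeue 6; queue=[0,7]; order=6
step 2: dequeue 0; queue=[7,1,2,5]; order=6,0
step 3: dequeue 7; queue=[1,2,5,8]; order=6,0,7
step 4: dequeue 1; queue=[2,5,8,3]; order=6,0,7,1
step 5: dequeue 2; queue=[5,8,3,4]; order=6,0,7,1,2
step 6: dequeue 5; queue=[8,3,4]; order=6,0,7,1,2,5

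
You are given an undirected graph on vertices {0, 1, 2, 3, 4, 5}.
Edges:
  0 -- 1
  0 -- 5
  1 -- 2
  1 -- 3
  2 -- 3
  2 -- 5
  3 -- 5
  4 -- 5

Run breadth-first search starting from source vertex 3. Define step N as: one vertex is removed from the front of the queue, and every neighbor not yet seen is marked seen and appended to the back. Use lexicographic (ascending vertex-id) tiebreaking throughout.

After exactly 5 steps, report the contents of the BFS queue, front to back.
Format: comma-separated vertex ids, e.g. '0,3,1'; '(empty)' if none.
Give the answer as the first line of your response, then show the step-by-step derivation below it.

4

step 1: dequeue 3; queue=[1,2,5]; order=3
step 2: dequeue 1; queue=[2,5,0]; order=3,1
step 3: dequeue 2; queue=[5,0]; order=3,1,2
step 4: dequeue 5; queue=[0,4]; order=3,1,2,5
step 5: dequeue 0; queue=[4]; order=3,1,2,5,0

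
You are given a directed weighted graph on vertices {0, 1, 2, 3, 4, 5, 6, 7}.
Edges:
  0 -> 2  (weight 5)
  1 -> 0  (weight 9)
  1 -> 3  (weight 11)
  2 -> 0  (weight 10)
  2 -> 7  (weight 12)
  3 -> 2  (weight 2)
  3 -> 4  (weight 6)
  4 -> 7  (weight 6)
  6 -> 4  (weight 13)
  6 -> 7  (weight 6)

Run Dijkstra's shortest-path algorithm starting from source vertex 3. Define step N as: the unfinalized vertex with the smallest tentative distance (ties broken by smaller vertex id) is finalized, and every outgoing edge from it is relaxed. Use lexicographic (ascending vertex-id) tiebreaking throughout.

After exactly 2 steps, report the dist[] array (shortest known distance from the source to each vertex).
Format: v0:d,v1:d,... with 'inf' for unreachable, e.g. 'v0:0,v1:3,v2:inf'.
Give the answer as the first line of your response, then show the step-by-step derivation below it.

v0:12,v1:inf,v2:2,v3:0,v4:6,v5:inf,v6:inf,v7:14

step 1: dist = v0:inf,v1:inf,v2:2,v3:0,v4:6,v5:inf,v6:inf,v7:inf
step 2: dist = v0:12,v1:inf,v2:2,v3:0,v4:6,v5:inf,v6:inf,v7:14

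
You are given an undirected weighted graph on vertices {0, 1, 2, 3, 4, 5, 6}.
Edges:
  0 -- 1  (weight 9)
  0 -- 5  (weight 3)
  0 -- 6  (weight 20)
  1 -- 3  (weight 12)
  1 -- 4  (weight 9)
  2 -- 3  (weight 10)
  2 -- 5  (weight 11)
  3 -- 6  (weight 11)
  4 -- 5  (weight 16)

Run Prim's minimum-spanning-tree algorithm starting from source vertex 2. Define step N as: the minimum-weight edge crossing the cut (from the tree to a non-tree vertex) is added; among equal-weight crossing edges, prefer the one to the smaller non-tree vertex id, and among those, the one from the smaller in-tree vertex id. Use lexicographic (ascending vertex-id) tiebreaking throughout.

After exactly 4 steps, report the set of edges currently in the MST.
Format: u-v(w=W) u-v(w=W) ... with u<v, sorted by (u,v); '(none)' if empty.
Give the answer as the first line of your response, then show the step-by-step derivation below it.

0-1(w=9) 0-5(w=3) 2-3(w=10) 2-5(w=11)

step 1: add edge 2-3 (w=10); MST = {2-3(w=10)}
step 2: add edge 2-5 (w=11); MST = {2-3(w=10) 2-5(w=11)}
step 3: add edge 0-5 (w=3); MST = {0-5(w=3) 2-3(w=10) 2-5(w=11)}
step 4: add edge 0-1 (w=9); MST = {0-1(w=9) 0-5(w=3) 2-3(w=10) 2-5(w=11)}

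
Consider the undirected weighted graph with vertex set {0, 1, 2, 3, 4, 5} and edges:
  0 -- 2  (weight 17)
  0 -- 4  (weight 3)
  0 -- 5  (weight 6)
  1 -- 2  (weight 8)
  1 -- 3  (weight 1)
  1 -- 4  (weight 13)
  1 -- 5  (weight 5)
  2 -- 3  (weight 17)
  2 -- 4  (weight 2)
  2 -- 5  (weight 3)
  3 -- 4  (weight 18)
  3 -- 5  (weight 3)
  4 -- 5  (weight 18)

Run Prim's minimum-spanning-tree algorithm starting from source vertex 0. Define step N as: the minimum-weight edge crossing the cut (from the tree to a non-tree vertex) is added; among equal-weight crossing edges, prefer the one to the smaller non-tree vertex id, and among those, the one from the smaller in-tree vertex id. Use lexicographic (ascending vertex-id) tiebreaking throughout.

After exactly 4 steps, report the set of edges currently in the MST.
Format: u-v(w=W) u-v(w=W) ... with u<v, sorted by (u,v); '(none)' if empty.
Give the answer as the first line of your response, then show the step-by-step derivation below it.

0-4(w=3) 2-4(w=2) 2-5(w=3) 3-5(w=3)

step 1: add edge 0-4 (w=3); MST = {0-4(w=3)}
step 2: add edge 2-4 (w=2); MST = {0-4(w=3) 2-4(w=2)}
step 3: add edge 2-5 (w=3); MST = {0-4(w=3) 2-4(w=2) 2-5(w=3)}
step 4: add edge 3-5 (w=3); MST = {0-4(w=3) 2-4(w=2) 2-5(w=3) 3-5(w=3)}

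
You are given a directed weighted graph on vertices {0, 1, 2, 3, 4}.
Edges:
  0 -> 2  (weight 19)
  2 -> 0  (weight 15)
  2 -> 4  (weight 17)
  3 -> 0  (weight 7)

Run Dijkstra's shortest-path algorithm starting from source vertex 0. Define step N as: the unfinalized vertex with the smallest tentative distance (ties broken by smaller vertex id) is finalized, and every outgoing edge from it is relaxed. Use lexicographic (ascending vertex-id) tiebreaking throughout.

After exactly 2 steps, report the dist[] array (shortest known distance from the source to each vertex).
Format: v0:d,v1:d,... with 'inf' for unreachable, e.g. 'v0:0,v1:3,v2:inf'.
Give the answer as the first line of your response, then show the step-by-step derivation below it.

v0:0,v1:inf,v2:19,v3:inf,v4:36

step 1: dist = v0:0,v1:inf,v2:19,v3:inf,v4:inf
step 2: dist = v0:0,v1:inf,v2:19,v3:inf,v4:36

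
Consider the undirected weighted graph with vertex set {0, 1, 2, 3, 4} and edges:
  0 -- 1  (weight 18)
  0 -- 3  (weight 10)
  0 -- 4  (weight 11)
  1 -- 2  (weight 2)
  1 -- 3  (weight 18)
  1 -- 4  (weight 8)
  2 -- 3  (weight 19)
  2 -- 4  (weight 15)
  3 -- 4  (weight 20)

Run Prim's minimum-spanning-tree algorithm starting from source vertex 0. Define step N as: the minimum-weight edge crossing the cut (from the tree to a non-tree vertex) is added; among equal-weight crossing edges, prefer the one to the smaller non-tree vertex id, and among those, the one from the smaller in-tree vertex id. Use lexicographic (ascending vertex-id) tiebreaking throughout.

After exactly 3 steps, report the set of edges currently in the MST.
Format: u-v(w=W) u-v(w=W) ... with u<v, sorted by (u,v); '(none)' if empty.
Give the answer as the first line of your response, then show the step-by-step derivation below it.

0-3(w=10) 0-4(w=11) 1-4(w=8)

step 1: add edge 0-3 (w=10); MST = {0-3(w=10)}
step 2: add edge 0-4 (w=11); MST = {0-3(w=10) 0-4(w=11)}
step 3: add edge 1-4 (w=8); MST = {0-3(w=10) 0-4(w=11) 1-4(w=8)}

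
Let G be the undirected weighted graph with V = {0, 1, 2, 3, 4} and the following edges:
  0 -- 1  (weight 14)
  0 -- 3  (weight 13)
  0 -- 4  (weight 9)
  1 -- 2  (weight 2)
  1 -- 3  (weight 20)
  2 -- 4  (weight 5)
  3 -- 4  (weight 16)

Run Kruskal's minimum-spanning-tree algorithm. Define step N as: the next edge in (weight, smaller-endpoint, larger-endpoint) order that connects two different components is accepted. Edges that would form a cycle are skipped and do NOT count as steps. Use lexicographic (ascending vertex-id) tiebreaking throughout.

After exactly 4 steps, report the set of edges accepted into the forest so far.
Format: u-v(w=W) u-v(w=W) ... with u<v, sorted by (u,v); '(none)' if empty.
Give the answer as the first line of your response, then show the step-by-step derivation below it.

0-3(w=13) 0-4(w=9) 1-2(w=2) 2-4(w=5)

step 1: add edge 1-2 (w=2); MST = {1-2(w=2)}
step 2: add edge 2-4 (w=5); MST = {1-2(w=2) 2-4(w=5)}
step 3: add edge 0-4 (w=9); MST = {0-4(w=9) 1-2(w=2) 2-4(w=5)}
step 4: add edge 0-3 (w=13); MST = {0-3(w=13) 0-4(w=9) 1-2(w=2) 2-4(w=5)}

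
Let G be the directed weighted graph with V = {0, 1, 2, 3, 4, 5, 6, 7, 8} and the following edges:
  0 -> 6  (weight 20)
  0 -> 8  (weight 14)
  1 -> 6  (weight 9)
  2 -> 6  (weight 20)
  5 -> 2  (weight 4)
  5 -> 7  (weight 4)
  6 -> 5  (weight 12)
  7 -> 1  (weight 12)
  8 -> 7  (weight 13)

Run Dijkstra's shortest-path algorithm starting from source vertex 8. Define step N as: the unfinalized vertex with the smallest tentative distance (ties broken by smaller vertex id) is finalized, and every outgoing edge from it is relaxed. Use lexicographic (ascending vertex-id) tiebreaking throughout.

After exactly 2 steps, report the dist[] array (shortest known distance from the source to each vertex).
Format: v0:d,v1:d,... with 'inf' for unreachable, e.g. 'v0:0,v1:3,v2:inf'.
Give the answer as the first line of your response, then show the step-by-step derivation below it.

v0:inf,v1:25,v2:inf,v3:inf,v4:inf,v5:inf,v6:inf,v7:13,v8:0

step 1: dist = v0:inf,v1:inf,v2:inf,v3:inf,v4:inf,v5:inf,v6:inf,v7:13,v8:0
step 2: dist = v0:inf,v1:25,v2:inf,v3:inf,v4:inf,v5:inf,v6:inf,v7:13,v8:0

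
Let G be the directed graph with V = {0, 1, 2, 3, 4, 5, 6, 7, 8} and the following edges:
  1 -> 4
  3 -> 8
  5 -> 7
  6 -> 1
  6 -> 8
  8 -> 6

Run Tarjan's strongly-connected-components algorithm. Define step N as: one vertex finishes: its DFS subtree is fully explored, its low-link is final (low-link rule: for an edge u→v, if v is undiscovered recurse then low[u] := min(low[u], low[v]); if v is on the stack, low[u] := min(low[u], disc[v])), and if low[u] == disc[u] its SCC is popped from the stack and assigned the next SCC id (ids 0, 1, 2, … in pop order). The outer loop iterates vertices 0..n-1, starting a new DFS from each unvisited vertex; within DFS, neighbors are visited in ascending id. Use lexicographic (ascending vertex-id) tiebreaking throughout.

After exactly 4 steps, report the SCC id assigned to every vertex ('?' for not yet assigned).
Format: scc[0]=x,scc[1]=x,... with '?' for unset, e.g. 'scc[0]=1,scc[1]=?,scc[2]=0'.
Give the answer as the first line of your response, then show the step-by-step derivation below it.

scc[0]=0,scc[1]=2,scc[2]=3,scc[3]=?,scc[4]=1,scc[5]=?,scc[6]=?,scc[7]=?,scc[8]=?

step 1: low=(low[0]=0,low[1]=?,low[2]=?,low[3]=?,low[4]=?,low[5]=?,low[6]=?,low[7]=?,low[8]=?); scc=(scc[0]=0,scc[1]=?,scc[2]=?,scc[3]=?,scc[4]=?,scc[5]=?,scc[6]=?,scc[7]=?,scc[8]=?)
step 2: low=(low[0]=0,low[1]=1,low[2]=?,low[3]=?,low[4]=2,low[5]=?,low[6]=?,low[7]=?,low[8]=?); scc=(scc[0]=0,scc[1]=?,scc[2]=?,scc[3]=?,scc[4]=1,scc[5]=?,scc[6]=?,scc[7]=?,scc[8]=?)
step 3: low=(low[0]=0,low[1]=1,low[2]=?,low[3]=?,low[4]=2,low[5]=?,low[6]=?,low[7]=?,low[8]=?); scc=(scc[0]=0,scc[1]=2,scc[2]=?,scc[3]=?,scc[4]=1,scc[5]=?,scc[6]=?,scc[7]=?,scc[8]=?)
step 4: low=(low[0]=0,low[1]=1,low[2]=3,low[3]=?,low[4]=2,low[5]=?,low[6]=?,low[7]=?,low[8]=?); scc=(scc[0]=0,scc[1]=2,scc[2]=3,scc[3]=?,scc[4]=1,scc[5]=?,scc[6]=?,scc[7]=?,scc[8]=?)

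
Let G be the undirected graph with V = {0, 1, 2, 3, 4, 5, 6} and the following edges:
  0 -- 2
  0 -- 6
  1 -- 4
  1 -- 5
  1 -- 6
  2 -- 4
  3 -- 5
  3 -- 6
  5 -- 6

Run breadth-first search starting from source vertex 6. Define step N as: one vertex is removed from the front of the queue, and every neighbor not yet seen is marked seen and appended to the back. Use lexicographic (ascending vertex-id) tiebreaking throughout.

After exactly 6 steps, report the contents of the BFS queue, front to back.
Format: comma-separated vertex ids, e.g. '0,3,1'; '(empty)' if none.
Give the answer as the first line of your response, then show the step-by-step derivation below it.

4

step 1: dequeue 6; queue=[0,1,3,5]; order=6
step 2: dequeue 0; queue=[1,3,5,2]; order=6,0
step 3: dequeue 1; queue=[3,5,2,4]; order=6,0,1
step 4: dequeue 3; queue=[5,2,4]; order=6,0,1,3
step 5: dequeue 5; queue=[2,4]; order=6,0,1,3,5
step 6: dequeue 2; queue=[4]; order=6,0,1,3,5,2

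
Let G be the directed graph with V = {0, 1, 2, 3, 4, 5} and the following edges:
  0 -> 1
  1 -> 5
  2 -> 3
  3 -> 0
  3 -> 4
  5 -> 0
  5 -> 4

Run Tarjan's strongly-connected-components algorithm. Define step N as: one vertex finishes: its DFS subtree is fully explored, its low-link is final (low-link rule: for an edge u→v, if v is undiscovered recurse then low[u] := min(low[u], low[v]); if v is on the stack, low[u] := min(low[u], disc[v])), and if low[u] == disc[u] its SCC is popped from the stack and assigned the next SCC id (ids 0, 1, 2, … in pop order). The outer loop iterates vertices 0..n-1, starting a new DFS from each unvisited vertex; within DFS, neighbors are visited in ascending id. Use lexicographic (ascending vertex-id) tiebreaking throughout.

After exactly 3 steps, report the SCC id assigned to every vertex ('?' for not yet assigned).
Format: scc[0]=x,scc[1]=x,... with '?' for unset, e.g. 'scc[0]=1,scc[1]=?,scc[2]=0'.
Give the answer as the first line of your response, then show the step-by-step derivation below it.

scc[0]=?,scc[1]=?,scc[2]=?,scc[3]=?,scc[4]=0,scc[5]=?

step 1: low=(low[0]=0,low[1]=1,low[2]=?,low[3]=?,low[4]=3,low[5]=0); scc=(scc[0]=?,scc[1]=?,scc[2]=?,scc[3]=?,scc[4]=0,scc[5]=?)
step 2: low=(low[0]=0,low[1]=1,low[2]=?,low[3]=?,low[4]=3,low[5]=0); scc=(scc[0]=?,scc[1]=?,scc[2]=?,scc[3]=?,scc[4]=0,scc[5]=?)
step 3: low=(low[0]=0,low[1]=0,low[2]=?,low[3]=?,low[4]=3,low[5]=0); scc=(scc[0]=?,scc[1]=?,scc[2]=?,scc[3]=?,scc[4]=0,scc[5]=?)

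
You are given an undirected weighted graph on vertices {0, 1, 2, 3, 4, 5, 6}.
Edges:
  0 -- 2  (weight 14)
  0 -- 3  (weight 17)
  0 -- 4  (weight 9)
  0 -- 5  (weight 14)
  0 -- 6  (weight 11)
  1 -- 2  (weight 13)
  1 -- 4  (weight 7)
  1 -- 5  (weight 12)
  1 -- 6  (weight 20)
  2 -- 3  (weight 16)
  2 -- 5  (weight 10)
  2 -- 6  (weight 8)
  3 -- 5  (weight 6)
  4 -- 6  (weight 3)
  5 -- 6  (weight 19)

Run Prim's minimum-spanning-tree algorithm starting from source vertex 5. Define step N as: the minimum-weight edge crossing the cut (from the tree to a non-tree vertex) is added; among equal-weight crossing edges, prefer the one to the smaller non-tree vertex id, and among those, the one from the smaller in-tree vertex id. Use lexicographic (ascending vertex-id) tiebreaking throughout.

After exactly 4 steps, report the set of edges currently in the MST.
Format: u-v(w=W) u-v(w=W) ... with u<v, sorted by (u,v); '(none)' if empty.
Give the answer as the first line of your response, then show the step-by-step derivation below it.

2-5(w=10) 2-6(w=8) 3-5(w=6) 4-6(w=3)

step 1: add edge 3-5 (w=6); MST = {3-5(w=6)}
step 2: add edge 2-5 (w=10); MST = {2-5(w=10) 3-5(w=6)}
step 3: add edge 2-6 (w=8); MST = {2-5(w=10) 2-6(w=8) 3-5(w=6)}
step 4: add edge 4-6 (w=3); MST = {2-5(w=10) 2-6(w=8) 3-5(w=6) 4-6(w=3)}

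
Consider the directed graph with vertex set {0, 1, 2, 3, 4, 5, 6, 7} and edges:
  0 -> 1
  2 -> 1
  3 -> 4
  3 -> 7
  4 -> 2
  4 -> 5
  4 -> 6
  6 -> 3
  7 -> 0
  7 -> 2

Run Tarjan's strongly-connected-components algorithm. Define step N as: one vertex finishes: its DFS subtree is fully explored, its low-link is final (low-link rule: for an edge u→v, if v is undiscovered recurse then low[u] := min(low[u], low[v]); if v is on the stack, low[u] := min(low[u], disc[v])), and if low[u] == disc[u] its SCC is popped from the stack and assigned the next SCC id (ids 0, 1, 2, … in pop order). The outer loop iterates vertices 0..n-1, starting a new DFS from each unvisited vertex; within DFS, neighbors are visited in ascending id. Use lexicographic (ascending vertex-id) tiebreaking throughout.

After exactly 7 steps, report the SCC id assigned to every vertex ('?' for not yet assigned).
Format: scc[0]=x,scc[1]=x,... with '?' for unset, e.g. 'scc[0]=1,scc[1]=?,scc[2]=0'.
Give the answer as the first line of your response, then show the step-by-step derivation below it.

scc[0]=1,scc[1]=0,scc[2]=2,scc[3]=?,scc[4]=?,scc[5]=3,scc[6]=?,scc[7]=4

step 1: low=(low[0]=0,low[1]=1,low[2]=?,low[3]=?,low[4]=?,low[5]=?,low[6]=?,low[7]=?); scc=(scc[0]=?,scc[1]=0,scc[2]=?,scc[3]=?,scc[4]=?,scc[5]=?,scc[6]=?,scc[7]=?)
step 2: low=(low[0]=0,low[1]=1,low[2]=?,low[3]=?,low[4]=?,low[5]=?,low[6]=?,low[7]=?); scc=(scc[0]=1,scc[1]=0,scc[2]=?,scc[3]=?,scc[4]=?,scc[5]=?,scc[6]=?,scc[7]=?)
step 3: low=(low[0]=0,low[1]=1,low[2]=2,low[3]=?,low[4]=?,low[5]=?,low[6]=?,low[7]=?); scc=(scc[0]=1,scc[1]=0,scc[2]=2,scc[3]=?,scc[4]=?,scc[5]=?,scc[6]=?,scc[7]=?)
step 4: low=(low[0]=0,low[1]=1,low[2]=2,low[3]=3,low[4]=4,low[5]=5,low[6]=?,low[7]=?); scc=(scc[0]=1,scc[1]=0,scc[2]=2,scc[3]=?,scc[4]=?,scc[5]=3,scc[6]=?,scc[7]=?)
step 5: low=(low[0]=0,low[1]=1,low[2]=2,low[3]=3,low[4]=4,low[5]=5,low[6]=3,low[7]=?); scc=(scc[0]=1,scc[1]=0,scc[2]=2,scc[3]=?,scc[4]=?,scc[5]=3,scc[6]=?,scc[7]=?)
step 6: low=(low[0]=0,low[1]=1,low[2]=2,low[3]=3,low[4]=3,low[5]=5,low[6]=3,low[7]=?); scc=(scc[0]=1,scc[1]=0,scc[2]=2,scc[3]=?,scc[4]=?,scc[5]=3,scc[6]=?,scc[7]=?)
step 7: low=(low[0]=0,low[1]=1,low[2]=2,low[3]=3,low[4]=3,low[5]=5,low[6]=3,low[7]=7); scc=(scc[0]=1,scc[1]=0,scc[2]=2,scc[3]=?,scc[4]=?,scc[5]=3,scc[6]=?,scc[7]=4)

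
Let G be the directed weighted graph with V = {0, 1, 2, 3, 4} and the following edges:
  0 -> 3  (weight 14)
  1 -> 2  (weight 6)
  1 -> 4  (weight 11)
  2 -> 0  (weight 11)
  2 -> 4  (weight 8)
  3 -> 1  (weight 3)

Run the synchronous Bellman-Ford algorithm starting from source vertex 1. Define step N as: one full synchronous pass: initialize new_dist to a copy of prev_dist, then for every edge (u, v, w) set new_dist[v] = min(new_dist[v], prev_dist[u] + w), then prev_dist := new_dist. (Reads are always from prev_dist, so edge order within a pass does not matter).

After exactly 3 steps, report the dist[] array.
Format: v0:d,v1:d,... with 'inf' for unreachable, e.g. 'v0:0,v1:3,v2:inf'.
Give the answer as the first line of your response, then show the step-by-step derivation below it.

v0:17,v1:0,v2:6,v3:31,v4:11

step 1: dist = v0:inf,v1:0,v2:6,v3:inf,v4:11
step 2: dist = v0:17,v1:0,v2:6,v3:inf,v4:11
step 3: dist = v0:17,v1:0,v2:6,v3:31,v4:11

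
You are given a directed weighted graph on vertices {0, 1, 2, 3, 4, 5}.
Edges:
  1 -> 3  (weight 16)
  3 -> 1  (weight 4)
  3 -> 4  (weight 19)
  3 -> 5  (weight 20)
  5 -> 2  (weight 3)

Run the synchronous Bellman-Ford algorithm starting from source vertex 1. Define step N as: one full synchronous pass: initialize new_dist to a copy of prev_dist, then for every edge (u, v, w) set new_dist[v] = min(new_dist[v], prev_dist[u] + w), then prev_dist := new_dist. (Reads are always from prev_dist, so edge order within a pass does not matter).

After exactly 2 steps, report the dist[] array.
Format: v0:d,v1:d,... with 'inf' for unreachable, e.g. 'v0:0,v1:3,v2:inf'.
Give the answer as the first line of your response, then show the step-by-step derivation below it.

v0:inf,v1:0,v2:inf,v3:16,v4:35,v5:36

step 1: dist = v0:inf,v1:0,v2:inf,v3:16,v4:inf,v5:inf
step 2: dist = v0:inf,v1:0,v2:inf,v3:16,v4:35,v5:36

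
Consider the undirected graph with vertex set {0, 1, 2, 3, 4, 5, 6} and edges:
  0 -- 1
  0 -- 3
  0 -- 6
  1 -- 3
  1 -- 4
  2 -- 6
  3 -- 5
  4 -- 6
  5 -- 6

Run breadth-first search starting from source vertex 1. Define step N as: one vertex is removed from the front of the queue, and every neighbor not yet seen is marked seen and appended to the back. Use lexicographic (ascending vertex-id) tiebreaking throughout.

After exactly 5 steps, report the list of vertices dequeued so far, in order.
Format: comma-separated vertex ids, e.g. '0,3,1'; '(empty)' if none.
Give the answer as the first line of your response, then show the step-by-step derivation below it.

1,0,3,4,6

step 1: dequeue 1; queue=[0,3,4]; order=1
step 2: dequeue 0; queue=[3,4,6]; order=1,0
step 3: dequeue 3; queue=[4,6,5]; order=1,0,3
step 4: dequeue 4; queue=[6,5]; order=1,0,3,4
step 5: dequeue 6; queue=[5,2]; order=1,0,3,4,6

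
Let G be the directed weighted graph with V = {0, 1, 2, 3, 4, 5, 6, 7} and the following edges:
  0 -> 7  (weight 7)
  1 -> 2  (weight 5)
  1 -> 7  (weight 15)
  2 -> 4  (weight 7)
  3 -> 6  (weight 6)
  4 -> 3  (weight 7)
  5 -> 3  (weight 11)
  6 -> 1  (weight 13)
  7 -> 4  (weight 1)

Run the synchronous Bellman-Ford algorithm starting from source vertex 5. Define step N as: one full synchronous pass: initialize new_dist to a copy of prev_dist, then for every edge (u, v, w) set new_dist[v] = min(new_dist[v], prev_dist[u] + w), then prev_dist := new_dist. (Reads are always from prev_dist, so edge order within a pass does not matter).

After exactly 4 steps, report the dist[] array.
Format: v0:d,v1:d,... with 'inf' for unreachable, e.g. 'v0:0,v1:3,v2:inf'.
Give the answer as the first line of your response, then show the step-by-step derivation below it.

v0:inf,v1:30,v2:35,v3:11,v4:inf,v5:0,v6:17,v7:45

step 1: dist = v0:inf,v1:inf,v2:inf,v3:11,v4:inf,v5:0,v6:inf,v7:inf
step 2: dist = v0:inf,v1:inf,v2:inf,v3:11,v4:inf,v5:0,v6:17,v7:inf
step 3: dist = v0:inf,v1:30,v2:inf,v3:11,v4:inf,v5:0,v6:17,v7:inf
step 4: dist = v0:inf,v1:30,v2:35,v3:11,v4:inf,v5:0,v6:17,v7:45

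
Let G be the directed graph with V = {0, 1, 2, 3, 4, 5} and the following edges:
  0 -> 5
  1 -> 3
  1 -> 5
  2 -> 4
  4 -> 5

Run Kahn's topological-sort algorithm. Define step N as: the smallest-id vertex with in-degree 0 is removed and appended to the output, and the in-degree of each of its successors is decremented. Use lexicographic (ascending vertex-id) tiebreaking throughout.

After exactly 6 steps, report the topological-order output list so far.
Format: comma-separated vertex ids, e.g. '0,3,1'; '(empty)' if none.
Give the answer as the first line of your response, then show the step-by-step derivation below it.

0,1,2,3,4,5

step 1: output 0; order=[0]; indeg=(0,0,0,1,1,2)
step 2: output 1; order=[0,1]; indeg=(0,0,0,0,1,1)
step 3: output 2; order=[0,1,2]; indeg=(0,0,0,0,0,1)
step 4: output 3; order=[0,1,2,3]; indeg=(0,0,0,0,0,1)
step 5: output 4; order=[0,1,2,3,4]; indeg=(0,0,0,0,0,0)
step 6: output 5; order=[0,1,2,3,4,5]; indeg=(0,0,0,0,0,0)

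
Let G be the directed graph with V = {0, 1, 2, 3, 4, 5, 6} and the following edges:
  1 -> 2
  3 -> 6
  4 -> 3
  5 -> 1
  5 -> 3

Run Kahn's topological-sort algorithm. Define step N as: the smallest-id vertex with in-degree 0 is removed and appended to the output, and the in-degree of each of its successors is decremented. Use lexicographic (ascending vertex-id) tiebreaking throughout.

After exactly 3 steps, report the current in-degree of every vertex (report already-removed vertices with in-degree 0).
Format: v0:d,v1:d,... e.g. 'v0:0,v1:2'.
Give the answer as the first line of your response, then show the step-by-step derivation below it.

v0:0,v1:0,v2:1,v3:0,v4:0,v5:0,v6:1

step 1: output 0; order=[0]; indeg=(0,1,1,2,0,0,1)
step 2: output 4; order=[0,4]; indeg=(0,1,1,1,0,0,1)
step 3: output 5; order=[0,4,5]; indeg=(0,0,1,0,0,0,1)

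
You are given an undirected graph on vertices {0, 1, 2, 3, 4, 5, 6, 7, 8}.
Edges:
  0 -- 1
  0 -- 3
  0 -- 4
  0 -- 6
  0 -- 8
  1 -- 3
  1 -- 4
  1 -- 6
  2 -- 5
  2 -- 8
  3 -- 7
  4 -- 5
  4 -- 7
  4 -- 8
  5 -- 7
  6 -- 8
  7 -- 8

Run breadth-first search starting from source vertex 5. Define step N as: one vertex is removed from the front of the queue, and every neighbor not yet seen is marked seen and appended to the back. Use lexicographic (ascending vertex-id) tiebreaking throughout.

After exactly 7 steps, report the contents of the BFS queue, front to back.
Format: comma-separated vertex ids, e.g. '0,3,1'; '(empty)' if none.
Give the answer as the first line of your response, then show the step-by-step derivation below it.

3,6

step 1: dequeue 5; queue=[2,4,7]; order=5
step 2: dequeue 2; queue=[4,7,8]; order=5,2
step 3: dequeue 4; queue=[7,8,0,1]; order=5,2,4
step 4: dequeue 7; queue=[8,0,1,3]; order=5,2,4,7
step 5: dequeue 8; queue=[0,1,3,6]; order=5,2,4,7,8
step 6: dequeue 0; queue=[1,3,6]; order=5,2,4,7,8,0
step 7: dequeue 1; queue=[3,6]; order=5,2,4,7,8,0,1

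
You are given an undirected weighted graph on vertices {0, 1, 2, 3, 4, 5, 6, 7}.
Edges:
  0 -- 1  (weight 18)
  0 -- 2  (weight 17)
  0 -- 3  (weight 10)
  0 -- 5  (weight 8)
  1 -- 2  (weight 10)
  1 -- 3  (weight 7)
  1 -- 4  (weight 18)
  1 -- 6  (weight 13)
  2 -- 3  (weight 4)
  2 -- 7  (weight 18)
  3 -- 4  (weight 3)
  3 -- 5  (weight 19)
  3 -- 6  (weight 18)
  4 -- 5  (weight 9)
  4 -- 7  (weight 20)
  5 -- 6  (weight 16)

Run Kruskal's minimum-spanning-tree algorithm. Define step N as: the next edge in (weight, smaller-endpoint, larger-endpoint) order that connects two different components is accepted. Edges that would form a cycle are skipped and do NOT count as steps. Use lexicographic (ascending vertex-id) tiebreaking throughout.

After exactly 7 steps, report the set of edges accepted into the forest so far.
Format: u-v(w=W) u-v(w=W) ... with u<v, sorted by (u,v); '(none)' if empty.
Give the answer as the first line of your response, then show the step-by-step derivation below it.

0-5(w=8) 1-3(w=7) 1-6(w=13) 2-3(w=4) 2-7(w=18) 3-4(w=3) 4-5(w=9)

step 1: add edge 3-4 (w=3); MST = {3-4(w=3)}
step 2: add edge 2-3 (w=4); MST = {2-3(w=4) 3-4(w=3)}
step 3: add edge 1-3 (w=7); MST = {1-3(w=7) 2-3(w=4) 3-4(w=3)}
step 4: add edge 0-5 (w=8); MST = {0-5(w=8) 1-3(w=7) 2-3(w=4) 3-4(w=3)}
step 5: add edge 4-5 (w=9); MST = {0-5(w=8) 1-3(w=7) 2-3(w=4) 3-4(w=3) 4-5(w=9)}
step 6: add edge 1-6 (w=13); MST = {0-5(w=8) 1-3(w=7) 1-6(w=13) 2-3(w=4) 3-4(w=3) 4-5(w=9)}
step 7: add edge 2-7 (w=18); MST = {0-5(w=8) 1-3(w=7) 1-6(w=13) 2-3(w=4) 2-7(w=18) 3-4(w=3) 4-5(w=9)}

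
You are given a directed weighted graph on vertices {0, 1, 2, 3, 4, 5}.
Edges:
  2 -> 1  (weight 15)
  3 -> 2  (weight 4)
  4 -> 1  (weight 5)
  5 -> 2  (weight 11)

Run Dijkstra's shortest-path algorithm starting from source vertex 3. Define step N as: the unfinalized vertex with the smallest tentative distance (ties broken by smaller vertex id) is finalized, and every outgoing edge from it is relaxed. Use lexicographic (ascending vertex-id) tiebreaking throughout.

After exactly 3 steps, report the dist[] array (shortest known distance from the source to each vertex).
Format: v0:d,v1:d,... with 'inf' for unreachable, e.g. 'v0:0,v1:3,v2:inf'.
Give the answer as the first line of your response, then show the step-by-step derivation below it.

v0:inf,v1:19,v2:4,v3:0,v4:inf,v5:inf

step 1: dist = v0:inf,v1:inf,v2:4,v3:0,v4:inf,v5:inf
step 2: dist = v0:inf,v1:19,v2:4,v3:0,v4:inf,v5:inf
step 3: dist = v0:inf,v1:19,v2:4,v3:0,v4:inf,v5:inf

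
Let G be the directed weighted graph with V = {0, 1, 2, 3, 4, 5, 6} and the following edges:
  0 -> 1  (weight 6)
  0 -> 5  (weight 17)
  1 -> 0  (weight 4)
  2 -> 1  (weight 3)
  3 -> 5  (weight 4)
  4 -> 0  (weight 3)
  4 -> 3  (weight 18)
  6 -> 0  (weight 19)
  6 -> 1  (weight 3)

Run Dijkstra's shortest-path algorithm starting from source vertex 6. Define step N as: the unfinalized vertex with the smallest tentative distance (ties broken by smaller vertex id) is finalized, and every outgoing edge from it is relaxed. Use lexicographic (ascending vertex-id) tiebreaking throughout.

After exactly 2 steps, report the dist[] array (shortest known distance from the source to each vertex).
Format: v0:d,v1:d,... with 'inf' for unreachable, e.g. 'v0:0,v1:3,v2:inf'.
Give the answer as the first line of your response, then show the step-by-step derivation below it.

v0:7,v1:3,v2:inf,v3:inf,v4:inf,v5:inf,v6:0

step 1: dist = v0:19,v1:3,v2:inf,v3:inf,v4:inf,v5:inf,v6:0
step 2: dist = v0:7,v1:3,v2:inf,v3:inf,v4:inf,v5:inf,v6:0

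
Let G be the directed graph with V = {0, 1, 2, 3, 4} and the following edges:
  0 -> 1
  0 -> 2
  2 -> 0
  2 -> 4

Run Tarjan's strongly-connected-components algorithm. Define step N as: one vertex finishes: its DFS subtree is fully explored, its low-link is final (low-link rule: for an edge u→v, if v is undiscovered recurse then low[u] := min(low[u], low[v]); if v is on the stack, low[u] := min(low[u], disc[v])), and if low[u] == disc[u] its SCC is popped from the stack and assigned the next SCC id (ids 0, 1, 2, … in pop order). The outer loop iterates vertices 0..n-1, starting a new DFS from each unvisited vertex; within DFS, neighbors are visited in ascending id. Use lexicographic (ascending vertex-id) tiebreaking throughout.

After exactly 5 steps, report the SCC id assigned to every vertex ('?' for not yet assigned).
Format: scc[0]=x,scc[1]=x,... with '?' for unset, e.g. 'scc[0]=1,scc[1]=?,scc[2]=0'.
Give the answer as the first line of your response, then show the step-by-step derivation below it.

scc[0]=2,scc[1]=0,scc[2]=2,scc[3]=3,scc[4]=1

step 1: low=(low[0]=0,low[1]=1,low[2]=?,low[3]=?,low[4]=?); scc=(scc[0]=?,scc[1]=0,scc[2]=?,scc[3]=?,scc[4]=?)
step 2: low=(low[0]=0,low[1]=1,low[2]=0,low[3]=?,low[4]=3); scc=(scc[0]=?,scc[1]=0,scc[2]=?,scc[3]=?,scc[4]=1)
step 3: low=(low[0]=0,low[1]=1,low[2]=0,low[3]=?,low[4]=3); scc=(scc[0]=?,scc[1]=0,scc[2]=?,scc[3]=?,scc[4]=1)
step 4: low=(low[0]=0,low[1]=1,low[2]=0,low[3]=?,low[4]=3); scc=(scc[0]=2,scc[1]=0,scc[2]=2,scc[3]=?,scc[4]=1)
step 5: low=(low[0]=0,low[1]=1,low[2]=0,low[3]=4,low[4]=3); scc=(scc[0]=2,scc[1]=0,scc[2]=2,scc[3]=3,scc[4]=1)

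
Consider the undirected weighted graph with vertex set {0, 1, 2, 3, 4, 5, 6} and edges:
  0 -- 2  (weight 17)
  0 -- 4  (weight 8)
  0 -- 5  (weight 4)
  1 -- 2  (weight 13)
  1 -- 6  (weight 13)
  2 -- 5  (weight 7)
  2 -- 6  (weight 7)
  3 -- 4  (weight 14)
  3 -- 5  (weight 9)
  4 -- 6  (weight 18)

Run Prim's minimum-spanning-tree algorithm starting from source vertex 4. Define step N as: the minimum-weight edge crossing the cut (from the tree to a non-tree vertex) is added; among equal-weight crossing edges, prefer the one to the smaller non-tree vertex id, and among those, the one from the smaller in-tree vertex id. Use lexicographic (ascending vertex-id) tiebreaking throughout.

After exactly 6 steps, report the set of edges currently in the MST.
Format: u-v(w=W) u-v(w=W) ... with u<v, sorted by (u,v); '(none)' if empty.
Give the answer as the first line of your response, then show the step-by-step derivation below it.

0-4(w=8) 0-5(w=4) 1-2(w=13) 2-5(w=7) 2-6(w=7) 3-5(w=9)

step 1: add edge 0-4 (w=8); MST = {0-4(w=8)}
step 2: add edge 0-5 (w=4); MST = {0-4(w=8) 0-5(w=4)}
step 3: add edge 2-5 (w=7); MST = {0-4(w=8) 0-5(w=4) 2-5(w=7)}
step 4: add edge 2-6 (w=7); MST = {0-4(w=8) 0-5(w=4) 2-5(w=7) 2-6(w=7)}
step 5: add edge 3-5 (w=9); MST = {0-4(w=8) 0-5(w=4) 2-5(w=7) 2-6(w=7) 3-5(w=9)}
step 6: add edge 1-2 (w=13); MST = {0-4(w=8) 0-5(w=4) 1-2(w=13) 2-5(w=7) 2-6(w=7) 3-5(w=9)}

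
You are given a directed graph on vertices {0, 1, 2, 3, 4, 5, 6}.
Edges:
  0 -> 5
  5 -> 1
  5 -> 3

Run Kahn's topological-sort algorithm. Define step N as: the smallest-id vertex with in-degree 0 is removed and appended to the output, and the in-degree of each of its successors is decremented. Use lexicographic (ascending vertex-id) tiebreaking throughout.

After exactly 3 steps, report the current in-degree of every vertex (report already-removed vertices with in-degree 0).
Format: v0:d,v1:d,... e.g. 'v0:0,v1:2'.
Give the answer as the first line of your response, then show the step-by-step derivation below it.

v0:0,v1:1,v2:0,v3:1,v4:0,v5:0,v6:0

step 1: output 0; order=[0]; indeg=(0,1,0,1,0,0,0)
step 2: output 2; order=[0,2]; indeg=(0,1,0,1,0,0,0)
step 3: output 4; order=[0,2,4]; indeg=(0,1,0,1,0,0,0)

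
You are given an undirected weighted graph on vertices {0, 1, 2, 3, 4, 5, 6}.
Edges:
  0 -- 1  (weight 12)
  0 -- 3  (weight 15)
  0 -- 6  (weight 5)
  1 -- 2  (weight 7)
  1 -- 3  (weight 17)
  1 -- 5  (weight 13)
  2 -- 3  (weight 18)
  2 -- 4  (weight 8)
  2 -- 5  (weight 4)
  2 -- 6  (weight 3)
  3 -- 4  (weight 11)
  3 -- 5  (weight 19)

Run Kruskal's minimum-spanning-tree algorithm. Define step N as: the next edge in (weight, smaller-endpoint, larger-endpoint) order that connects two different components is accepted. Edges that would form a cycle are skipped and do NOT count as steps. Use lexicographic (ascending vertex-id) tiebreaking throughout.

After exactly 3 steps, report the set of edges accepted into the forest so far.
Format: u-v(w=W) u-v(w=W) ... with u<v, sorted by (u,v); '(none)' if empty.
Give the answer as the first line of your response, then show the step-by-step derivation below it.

0-6(w=5) 2-5(w=4) 2-6(w=3)

step 1: add edge 2-6 (w=3); MST = {2-6(w=3)}
step 2: add edge 2-5 (w=4); MST = {2-5(w=4) 2-6(w=3)}
step 3: add edge 0-6 (w=5); MST = {0-6(w=5) 2-5(w=4) 2-6(w=3)}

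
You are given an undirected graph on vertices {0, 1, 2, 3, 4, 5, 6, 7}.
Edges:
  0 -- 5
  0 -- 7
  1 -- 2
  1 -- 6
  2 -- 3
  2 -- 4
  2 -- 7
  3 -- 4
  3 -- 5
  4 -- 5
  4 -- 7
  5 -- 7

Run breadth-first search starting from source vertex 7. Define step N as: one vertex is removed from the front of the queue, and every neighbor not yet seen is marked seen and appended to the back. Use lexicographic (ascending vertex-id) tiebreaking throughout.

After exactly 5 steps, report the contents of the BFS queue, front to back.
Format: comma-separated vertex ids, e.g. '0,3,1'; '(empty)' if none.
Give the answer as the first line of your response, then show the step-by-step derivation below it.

1,3

step 1: dequeue 7; queue=[0,2,4,5]; order=7
step 2: dequeue 0; queue=[2,4,5]; order=7,0
step 3: dequeue 2; queue=[4,5,1,3]; order=7,0,2
step 4: dequeue 4; queue=[5,1,3]; order=7,0,2,4
step 5: dequeue 5; queue=[1,3]; order=7,0,2,4,5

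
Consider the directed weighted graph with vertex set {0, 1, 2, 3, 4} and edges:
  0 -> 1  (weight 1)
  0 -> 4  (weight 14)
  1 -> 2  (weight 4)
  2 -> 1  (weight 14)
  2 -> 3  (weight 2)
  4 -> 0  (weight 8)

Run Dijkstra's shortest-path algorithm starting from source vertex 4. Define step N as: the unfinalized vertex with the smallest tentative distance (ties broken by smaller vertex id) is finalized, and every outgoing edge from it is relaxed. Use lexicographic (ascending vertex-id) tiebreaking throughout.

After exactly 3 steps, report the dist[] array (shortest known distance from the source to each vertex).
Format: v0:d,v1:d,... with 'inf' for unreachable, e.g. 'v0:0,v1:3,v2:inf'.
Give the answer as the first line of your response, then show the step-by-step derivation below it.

v0:8,v1:9,v2:13,v3:inf,v4:0

step 1: dist = v0:8,v1:inf,v2:inf,v3:inf,v4:0
step 2: dist = v0:8,v1:9,v2:inf,v3:inf,v4:0
step 3: dist = v0:8,v1:9,v2:13,v3:inf,v4:0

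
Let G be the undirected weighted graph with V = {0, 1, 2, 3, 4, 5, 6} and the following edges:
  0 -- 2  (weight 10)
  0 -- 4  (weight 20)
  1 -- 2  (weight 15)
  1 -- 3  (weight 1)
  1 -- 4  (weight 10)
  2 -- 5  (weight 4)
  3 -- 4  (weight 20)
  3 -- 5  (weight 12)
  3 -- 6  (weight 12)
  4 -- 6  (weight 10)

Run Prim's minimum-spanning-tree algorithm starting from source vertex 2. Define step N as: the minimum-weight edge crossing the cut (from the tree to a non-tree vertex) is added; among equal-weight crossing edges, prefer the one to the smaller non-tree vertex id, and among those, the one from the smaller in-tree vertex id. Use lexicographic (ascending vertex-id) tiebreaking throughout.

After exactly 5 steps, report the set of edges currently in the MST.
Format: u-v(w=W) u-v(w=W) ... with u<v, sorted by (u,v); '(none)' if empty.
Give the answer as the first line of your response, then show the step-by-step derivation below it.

0-2(w=10) 1-3(w=1) 1-4(w=10) 2-5(w=4) 3-5(w=12)

step 1: add edge 2-5 (w=4); MST = {2-5(w=4)}
step 2: add edge 0-2 (w=10); MST = {0-2(w=10) 2-5(w=4)}
step 3: add edge 3-5 (w=12); MST = {0-2(w=10) 2-5(w=4) 3-5(w=12)}
step 4: add edge 1-3 (w=1); MST = {0-2(w=10) 1-3(w=1) 2-5(w=4) 3-5(w=12)}
step 5: add edge 1-4 (w=10); MST = {0-2(w=10) 1-3(w=1) 1-4(w=10) 2-5(w=4) 3-5(w=12)}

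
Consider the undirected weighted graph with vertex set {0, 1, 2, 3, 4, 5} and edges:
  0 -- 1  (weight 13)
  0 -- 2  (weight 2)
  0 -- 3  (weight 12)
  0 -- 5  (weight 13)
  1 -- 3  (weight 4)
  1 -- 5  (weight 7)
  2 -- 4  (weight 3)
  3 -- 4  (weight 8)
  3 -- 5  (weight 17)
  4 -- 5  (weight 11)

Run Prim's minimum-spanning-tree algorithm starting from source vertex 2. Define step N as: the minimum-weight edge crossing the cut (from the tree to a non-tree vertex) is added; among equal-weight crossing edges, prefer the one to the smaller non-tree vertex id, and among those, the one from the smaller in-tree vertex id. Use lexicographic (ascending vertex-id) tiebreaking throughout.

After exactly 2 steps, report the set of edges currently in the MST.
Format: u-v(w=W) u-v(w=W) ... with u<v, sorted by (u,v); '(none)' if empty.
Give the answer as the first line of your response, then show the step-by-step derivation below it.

0-2(w=2) 2-4(w=3)

step 1: add edge 0-2 (w=2); MST = {0-2(w=2)}
step 2: add edge 2-4 (w=3); MST = {0-2(w=2) 2-4(w=3)}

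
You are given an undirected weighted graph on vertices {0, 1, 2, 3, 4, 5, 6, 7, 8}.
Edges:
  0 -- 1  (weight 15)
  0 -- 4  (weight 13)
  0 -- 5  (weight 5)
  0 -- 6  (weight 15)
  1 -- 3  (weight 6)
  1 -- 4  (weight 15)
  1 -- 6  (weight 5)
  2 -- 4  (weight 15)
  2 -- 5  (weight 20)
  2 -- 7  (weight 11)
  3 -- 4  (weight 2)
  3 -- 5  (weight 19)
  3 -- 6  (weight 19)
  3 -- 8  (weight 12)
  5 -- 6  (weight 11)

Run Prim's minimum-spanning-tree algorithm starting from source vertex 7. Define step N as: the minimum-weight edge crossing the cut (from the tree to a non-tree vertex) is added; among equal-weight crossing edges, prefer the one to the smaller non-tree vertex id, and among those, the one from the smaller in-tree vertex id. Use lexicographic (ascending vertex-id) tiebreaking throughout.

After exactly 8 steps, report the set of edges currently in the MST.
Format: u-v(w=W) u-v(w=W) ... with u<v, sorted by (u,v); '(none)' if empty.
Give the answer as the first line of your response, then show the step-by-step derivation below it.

0-5(w=5) 1-3(w=6) 1-6(w=5) 2-4(w=15) 2-7(w=11) 3-4(w=2) 3-8(w=12) 5-6(w=11)

step 1: add edge 2-7 (w=11); MST = {2-7(w=11)}
step 2: add edge 2-4 (w=15); MST = {2-4(w=15) 2-7(w=11)}
step 3: add edge 3-4 (w=2); MST = {2-4(w=15) 2-7(w=11) 3-4(w=2)}
step 4: add edge 1-3 (w=6); MST = {1-3(w=6) 2-4(w=15) 2-7(w=11) 3-4(w=2)}
step 5: add edge 1-6 (w=5); MST = {1-3(w=6) 1-6(w=5) 2-4(w=15) 2-7(w=11) 3-4(w=2)}
step 6: add edge 5-6 (w=11); MST = {1-3(w=6) 1-6(w=5) 2-4(w=15) 2-7(w=11) 3-4(w=2) 5-6(w=11)}
step 7: add edge 0-5 (w=5); MST = {0-5(w=5) 1-3(w=6) 1-6(w=5) 2-4(w=15) 2-7(w=11) 3-4(w=2) 5-6(w=11)}
step 8: add edge 3-8 (w=12); MST = {0-5(w=5) 1-3(w=6) 1-6(w=5) 2-4(w=15) 2-7(w=11) 3-4(w=2) 3-8(w=12) 5-6(w=11)}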